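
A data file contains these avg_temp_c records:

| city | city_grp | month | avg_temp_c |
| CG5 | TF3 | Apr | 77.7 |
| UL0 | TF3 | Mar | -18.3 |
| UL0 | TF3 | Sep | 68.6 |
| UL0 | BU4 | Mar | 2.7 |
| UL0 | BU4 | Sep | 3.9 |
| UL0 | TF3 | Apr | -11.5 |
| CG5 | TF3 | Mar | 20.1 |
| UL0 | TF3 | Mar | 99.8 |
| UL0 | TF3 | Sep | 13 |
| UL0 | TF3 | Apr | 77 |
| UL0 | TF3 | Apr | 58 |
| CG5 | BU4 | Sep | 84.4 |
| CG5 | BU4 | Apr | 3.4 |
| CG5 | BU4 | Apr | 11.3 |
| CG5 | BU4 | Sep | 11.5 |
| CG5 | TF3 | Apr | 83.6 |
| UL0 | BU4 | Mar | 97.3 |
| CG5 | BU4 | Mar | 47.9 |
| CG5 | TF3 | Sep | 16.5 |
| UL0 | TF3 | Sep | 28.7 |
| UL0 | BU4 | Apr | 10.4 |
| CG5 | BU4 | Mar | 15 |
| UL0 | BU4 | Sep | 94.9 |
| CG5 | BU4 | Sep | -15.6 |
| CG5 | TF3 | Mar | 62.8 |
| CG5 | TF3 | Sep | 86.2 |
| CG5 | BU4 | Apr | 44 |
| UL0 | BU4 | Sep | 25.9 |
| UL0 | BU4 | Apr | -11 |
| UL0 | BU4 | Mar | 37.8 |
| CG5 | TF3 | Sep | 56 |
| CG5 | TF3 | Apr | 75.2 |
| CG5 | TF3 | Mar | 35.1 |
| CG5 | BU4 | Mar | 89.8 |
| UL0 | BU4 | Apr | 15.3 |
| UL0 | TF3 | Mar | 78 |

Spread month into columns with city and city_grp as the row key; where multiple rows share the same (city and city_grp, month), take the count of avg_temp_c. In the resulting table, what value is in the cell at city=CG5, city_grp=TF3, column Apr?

Rows with city=CG5, city_grp=TF3 and month=Apr: avg_temp_c values are 77.7, 83.6, 75.2.
3 rows match — count = 3.

3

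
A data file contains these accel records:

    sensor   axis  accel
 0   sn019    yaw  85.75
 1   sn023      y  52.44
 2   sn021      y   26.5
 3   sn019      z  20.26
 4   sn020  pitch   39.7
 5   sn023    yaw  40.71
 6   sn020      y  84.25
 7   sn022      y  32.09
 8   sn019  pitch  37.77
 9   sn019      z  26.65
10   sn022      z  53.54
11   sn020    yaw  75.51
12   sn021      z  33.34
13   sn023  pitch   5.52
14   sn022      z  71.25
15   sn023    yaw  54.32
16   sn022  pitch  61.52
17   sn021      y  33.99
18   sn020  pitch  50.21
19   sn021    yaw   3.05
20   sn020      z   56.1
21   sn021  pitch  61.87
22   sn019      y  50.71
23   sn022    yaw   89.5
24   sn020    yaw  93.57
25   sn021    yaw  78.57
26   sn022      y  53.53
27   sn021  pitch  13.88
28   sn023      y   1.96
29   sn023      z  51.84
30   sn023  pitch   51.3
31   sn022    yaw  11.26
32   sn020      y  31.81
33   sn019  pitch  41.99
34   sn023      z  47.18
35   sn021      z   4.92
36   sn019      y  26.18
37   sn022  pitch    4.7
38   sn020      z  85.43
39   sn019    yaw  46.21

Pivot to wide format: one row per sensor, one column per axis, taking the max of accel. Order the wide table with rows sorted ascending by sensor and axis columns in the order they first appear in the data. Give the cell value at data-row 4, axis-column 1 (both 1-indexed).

With rows sorted ascending by sensor, row 4 is sensor=sn022. axis columns in first-appearance order: yaw, y, z, pitch; column 1 is yaw.
Long rows with sensor=sn022, axis=yaw: max(89.5, 11.26) = 89.5.

89.5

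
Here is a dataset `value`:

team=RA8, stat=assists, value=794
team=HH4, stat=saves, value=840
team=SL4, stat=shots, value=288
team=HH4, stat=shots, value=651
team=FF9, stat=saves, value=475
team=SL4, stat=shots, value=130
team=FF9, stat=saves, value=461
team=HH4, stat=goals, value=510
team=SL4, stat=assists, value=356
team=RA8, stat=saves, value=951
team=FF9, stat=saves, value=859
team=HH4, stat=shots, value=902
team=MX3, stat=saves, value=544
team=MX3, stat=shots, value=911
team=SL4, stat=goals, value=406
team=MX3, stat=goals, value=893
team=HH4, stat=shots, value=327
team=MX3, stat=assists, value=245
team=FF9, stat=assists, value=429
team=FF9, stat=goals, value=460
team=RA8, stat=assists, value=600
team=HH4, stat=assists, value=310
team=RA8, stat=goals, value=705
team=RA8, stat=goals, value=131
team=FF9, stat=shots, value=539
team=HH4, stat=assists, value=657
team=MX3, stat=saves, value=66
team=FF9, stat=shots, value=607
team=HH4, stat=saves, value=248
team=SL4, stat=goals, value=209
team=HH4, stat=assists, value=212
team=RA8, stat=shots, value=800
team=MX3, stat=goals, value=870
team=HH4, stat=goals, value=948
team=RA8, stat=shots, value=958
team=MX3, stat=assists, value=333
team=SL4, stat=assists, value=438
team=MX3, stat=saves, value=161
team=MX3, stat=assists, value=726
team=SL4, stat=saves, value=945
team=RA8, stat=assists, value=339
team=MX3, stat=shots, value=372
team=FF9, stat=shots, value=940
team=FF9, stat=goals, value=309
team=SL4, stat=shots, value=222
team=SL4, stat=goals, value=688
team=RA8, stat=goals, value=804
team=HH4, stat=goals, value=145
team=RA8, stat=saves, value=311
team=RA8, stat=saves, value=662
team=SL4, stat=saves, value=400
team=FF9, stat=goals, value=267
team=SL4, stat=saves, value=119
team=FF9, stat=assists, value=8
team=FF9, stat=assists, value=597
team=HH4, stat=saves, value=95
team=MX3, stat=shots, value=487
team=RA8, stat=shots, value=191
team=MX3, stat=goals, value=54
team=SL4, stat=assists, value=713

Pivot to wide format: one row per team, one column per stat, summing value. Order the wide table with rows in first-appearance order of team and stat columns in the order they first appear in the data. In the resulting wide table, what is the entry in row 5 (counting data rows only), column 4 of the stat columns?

With rows in first-appearance order of team, row 5 is team=MX3. stat columns in first-appearance order: assists, saves, shots, goals; column 4 is goals.
Long rows with team=MX3, stat=goals: 893 + 870 + 54 = 1817.

1817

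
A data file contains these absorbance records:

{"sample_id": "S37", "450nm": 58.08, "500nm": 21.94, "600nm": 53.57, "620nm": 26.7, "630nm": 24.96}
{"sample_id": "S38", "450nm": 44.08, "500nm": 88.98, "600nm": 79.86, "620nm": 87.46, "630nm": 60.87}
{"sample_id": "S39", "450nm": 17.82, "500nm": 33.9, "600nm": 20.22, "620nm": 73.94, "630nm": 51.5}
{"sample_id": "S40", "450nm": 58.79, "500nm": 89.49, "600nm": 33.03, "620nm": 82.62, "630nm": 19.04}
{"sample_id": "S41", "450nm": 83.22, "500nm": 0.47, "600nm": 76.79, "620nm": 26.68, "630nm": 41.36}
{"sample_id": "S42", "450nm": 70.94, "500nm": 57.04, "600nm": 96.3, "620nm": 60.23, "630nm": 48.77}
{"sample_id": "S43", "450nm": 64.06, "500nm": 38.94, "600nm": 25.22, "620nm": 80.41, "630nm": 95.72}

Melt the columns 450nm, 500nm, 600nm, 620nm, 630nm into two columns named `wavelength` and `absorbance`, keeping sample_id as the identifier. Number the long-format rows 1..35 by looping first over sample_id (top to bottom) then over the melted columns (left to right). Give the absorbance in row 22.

35 rows total (7 × 5). Row 22: index ⌊(22-1)/5⌋ = 4 into sample_id → S41; (22-1) mod 5 = 1 into the melted columns → 500nm.
So row 22 is (S41, 500nm, 0.47); absorbance = 0.47.

0.47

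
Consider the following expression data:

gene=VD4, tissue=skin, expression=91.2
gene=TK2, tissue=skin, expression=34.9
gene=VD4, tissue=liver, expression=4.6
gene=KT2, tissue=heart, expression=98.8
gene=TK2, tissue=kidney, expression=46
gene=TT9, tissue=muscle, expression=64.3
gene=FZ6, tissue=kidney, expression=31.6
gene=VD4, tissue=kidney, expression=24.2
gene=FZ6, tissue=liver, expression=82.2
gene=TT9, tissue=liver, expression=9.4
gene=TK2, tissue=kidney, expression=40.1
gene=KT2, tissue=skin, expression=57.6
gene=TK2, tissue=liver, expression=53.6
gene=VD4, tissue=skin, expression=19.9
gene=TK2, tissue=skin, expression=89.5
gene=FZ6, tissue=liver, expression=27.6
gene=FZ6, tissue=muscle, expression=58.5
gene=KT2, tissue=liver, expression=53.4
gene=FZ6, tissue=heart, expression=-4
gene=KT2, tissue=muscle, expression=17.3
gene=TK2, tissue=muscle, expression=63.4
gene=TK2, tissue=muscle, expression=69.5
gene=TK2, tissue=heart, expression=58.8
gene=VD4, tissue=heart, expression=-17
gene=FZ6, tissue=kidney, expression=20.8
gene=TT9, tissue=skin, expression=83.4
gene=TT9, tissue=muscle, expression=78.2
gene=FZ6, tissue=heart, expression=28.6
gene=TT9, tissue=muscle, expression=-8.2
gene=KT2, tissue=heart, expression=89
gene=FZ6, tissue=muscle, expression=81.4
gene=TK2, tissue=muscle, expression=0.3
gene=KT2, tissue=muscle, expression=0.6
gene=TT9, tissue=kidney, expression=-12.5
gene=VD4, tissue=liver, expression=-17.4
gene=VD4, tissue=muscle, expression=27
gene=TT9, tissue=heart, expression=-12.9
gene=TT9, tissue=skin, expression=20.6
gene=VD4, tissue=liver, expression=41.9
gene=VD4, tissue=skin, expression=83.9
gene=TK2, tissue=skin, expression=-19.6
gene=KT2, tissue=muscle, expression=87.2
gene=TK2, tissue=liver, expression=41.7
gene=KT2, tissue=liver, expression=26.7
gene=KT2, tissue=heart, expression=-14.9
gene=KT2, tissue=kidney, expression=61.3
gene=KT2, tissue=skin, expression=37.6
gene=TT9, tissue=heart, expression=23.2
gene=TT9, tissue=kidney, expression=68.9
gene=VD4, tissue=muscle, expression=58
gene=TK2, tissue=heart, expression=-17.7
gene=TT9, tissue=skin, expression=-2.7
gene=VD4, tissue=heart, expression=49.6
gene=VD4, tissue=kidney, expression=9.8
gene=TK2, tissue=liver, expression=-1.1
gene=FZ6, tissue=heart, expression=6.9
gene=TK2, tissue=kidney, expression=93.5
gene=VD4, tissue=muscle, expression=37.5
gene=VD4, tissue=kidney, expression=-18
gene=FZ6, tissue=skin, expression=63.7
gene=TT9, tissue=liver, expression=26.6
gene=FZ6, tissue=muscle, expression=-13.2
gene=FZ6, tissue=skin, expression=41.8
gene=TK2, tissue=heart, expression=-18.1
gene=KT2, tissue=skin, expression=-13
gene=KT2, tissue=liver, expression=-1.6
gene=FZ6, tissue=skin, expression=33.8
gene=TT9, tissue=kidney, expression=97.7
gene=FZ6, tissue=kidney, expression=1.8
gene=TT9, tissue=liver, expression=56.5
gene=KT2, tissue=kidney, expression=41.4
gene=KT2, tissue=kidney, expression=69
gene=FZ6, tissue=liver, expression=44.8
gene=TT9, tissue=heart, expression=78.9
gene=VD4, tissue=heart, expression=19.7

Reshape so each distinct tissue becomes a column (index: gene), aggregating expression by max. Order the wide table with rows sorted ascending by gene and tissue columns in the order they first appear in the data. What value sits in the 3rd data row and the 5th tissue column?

69.5

With rows sorted ascending by gene, row 3 is gene=TK2. tissue columns in first-appearance order: skin, liver, heart, kidney, muscle; column 5 is muscle.
Long rows with gene=TK2, tissue=muscle: max(63.4, 69.5, 0.3) = 69.5.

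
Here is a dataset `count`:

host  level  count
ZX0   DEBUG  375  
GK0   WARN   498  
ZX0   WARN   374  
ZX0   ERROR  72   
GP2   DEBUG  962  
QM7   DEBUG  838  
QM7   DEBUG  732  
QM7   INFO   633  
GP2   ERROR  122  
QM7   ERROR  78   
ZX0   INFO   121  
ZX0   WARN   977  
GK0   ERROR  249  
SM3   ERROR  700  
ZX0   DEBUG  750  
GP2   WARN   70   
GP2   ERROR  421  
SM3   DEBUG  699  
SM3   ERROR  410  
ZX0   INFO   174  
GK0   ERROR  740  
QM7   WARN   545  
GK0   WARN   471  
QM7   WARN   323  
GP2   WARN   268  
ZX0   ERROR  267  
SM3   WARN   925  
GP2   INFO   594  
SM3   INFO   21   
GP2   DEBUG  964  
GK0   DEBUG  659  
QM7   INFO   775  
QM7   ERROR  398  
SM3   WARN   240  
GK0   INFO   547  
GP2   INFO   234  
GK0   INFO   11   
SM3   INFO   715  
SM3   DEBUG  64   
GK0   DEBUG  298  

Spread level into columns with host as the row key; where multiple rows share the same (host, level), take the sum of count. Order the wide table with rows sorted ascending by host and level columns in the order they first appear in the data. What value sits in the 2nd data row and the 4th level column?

828

With rows sorted ascending by host, row 2 is host=GP2. level columns in first-appearance order: DEBUG, WARN, ERROR, INFO; column 4 is INFO.
Long rows with host=GP2, level=INFO: 594 + 234 = 828.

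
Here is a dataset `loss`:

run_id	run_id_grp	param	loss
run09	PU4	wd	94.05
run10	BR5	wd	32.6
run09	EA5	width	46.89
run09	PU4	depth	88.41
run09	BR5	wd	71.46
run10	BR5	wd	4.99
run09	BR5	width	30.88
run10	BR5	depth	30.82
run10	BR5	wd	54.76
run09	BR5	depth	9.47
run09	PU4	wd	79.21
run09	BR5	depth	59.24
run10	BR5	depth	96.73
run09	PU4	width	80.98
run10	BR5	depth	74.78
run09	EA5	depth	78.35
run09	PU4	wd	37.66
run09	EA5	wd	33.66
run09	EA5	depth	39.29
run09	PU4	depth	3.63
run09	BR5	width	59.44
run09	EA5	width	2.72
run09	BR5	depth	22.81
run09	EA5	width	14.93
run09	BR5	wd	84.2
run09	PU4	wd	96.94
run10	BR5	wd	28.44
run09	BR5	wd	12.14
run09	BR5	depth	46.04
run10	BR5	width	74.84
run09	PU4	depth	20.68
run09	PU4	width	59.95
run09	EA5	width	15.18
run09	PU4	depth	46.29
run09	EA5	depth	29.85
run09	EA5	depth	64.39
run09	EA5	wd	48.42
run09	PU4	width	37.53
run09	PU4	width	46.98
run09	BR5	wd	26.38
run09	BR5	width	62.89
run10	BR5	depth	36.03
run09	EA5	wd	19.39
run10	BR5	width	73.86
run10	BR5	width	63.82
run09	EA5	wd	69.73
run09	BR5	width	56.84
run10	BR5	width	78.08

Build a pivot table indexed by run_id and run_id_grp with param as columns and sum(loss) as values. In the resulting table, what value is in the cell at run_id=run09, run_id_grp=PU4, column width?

Rows with run_id=run09, run_id_grp=PU4 and param=width: loss values are 80.98, 59.95, 37.53, 46.98.
80.98 + 59.95 + 37.53 + 46.98 = 225.44.

225.44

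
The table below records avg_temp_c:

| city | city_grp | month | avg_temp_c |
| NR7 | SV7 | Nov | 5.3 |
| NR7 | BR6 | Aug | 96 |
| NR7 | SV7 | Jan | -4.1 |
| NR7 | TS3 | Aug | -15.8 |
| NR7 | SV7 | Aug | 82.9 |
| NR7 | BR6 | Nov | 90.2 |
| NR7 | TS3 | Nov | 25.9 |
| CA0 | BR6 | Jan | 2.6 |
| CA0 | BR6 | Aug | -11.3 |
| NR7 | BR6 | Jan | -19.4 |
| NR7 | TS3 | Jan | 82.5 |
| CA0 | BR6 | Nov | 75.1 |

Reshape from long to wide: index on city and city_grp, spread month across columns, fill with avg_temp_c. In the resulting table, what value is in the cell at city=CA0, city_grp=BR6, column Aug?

-11.3

Wide layout: rows indexed by city and city_grp, columns are the 3 distinct month values (Nov, Aug, Jan).
Cell (city=CA0, city_grp=BR6, month=Aug) draws from the long row where city=CA0, city_grp=BR6 and month=Aug, which has avg_temp_c=-11.3.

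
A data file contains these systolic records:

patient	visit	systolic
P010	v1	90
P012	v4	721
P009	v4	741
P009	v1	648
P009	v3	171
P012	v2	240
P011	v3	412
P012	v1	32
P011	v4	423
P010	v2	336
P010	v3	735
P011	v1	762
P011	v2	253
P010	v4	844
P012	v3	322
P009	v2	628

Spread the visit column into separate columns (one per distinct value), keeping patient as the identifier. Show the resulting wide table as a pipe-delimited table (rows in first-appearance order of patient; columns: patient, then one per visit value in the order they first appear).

| patient | v1 | v4 | v3 | v2 |
| P010 | 90 | 844 | 735 | 336 |
| P012 | 32 | 721 | 322 | 240 |
| P009 | 648 | 741 | 171 | 628 |
| P011 | 762 | 423 | 412 | 253 |

Columns: patient plus the 4 distinct visit values (v1, v4, v3, v2).
For example, row P010 column v1 takes systolic=90 from the long row (P010, v1).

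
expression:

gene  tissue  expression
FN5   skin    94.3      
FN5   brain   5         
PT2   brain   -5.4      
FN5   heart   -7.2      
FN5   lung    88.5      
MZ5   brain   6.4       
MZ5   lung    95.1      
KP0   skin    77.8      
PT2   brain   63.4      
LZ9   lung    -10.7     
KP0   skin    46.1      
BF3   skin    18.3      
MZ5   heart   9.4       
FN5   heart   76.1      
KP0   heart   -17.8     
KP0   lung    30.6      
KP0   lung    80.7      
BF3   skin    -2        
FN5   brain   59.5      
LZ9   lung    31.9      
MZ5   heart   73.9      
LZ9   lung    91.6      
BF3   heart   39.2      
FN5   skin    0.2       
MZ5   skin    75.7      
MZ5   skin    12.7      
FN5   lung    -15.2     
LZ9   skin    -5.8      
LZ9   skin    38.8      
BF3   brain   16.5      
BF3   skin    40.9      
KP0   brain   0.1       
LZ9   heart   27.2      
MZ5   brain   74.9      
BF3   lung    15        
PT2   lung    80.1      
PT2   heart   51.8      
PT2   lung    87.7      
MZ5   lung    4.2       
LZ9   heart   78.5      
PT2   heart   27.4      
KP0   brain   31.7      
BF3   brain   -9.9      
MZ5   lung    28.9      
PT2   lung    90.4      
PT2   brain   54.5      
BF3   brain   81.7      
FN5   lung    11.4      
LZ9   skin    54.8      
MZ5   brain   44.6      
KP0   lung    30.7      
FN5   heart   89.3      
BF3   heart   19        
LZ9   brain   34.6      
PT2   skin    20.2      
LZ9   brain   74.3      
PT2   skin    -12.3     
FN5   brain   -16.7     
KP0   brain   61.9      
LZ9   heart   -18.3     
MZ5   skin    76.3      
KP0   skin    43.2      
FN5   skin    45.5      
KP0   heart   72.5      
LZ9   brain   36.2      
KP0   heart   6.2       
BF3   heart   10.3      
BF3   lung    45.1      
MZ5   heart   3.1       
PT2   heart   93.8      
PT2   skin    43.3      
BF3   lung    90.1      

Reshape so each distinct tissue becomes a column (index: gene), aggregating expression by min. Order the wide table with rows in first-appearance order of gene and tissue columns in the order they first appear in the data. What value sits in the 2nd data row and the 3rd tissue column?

27.4

With rows in first-appearance order of gene, row 2 is gene=PT2. tissue columns in first-appearance order: skin, brain, heart, lung; column 3 is heart.
Long rows with gene=PT2, tissue=heart: min(51.8, 27.4, 93.8) = 27.4.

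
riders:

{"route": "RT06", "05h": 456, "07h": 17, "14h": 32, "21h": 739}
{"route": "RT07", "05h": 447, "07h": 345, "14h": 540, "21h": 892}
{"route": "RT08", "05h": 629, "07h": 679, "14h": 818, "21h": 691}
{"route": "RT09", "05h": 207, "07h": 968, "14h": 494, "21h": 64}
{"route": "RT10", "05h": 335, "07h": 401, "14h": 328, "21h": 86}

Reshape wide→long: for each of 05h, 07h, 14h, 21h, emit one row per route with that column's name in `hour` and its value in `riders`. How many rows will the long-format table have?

5 route values × 4 melted columns = 20 rows.

20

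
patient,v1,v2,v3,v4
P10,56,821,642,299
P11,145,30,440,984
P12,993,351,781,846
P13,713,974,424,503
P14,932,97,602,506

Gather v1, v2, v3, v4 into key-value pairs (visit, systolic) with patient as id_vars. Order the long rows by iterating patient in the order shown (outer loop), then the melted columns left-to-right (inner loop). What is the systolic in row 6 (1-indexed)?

20 rows total (5 × 4). Row 6: index ⌊(6-1)/4⌋ = 1 into patient → P11; (6-1) mod 4 = 1 into the melted columns → v2.
So row 6 is (P11, v2, 30); systolic = 30.

30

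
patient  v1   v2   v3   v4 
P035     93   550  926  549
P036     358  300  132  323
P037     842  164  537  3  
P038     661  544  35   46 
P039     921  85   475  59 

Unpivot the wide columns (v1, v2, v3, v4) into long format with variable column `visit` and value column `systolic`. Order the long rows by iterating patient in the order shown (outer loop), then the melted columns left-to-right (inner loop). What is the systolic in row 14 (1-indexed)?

20 rows total (5 × 4). Row 14: index ⌊(14-1)/4⌋ = 3 into patient → P038; (14-1) mod 4 = 1 into the melted columns → v2.
So row 14 is (P038, v2, 544); systolic = 544.

544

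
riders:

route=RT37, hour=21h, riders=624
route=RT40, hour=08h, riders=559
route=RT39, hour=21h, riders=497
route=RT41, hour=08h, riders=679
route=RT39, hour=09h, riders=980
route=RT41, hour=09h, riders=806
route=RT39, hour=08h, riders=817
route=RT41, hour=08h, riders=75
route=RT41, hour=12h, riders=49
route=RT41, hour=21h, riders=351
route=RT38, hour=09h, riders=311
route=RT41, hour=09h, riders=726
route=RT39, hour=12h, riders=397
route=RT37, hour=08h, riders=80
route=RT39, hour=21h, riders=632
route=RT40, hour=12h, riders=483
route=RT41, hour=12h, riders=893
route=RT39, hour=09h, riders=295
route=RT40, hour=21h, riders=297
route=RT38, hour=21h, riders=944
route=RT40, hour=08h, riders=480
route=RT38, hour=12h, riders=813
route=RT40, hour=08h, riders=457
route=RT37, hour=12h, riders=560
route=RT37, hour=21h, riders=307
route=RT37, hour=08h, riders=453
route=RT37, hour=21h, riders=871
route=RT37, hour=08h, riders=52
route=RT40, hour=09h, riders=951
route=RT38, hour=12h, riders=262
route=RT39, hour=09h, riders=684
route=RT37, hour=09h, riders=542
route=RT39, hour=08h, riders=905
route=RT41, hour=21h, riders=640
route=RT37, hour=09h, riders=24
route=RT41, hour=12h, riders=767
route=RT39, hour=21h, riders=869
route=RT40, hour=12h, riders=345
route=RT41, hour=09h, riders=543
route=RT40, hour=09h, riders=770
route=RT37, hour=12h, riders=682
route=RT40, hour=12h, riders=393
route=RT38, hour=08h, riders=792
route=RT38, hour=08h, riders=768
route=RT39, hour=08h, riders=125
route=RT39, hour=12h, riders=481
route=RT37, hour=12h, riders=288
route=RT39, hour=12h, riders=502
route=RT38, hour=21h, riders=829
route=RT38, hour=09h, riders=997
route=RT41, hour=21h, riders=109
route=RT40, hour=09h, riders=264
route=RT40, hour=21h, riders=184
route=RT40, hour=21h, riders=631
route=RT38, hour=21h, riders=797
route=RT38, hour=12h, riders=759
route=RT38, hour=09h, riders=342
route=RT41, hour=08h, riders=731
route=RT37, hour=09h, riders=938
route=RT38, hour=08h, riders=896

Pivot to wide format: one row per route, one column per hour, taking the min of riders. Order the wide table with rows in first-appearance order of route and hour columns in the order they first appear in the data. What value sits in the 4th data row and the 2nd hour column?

With rows in first-appearance order of route, row 4 is route=RT41. hour columns in first-appearance order: 21h, 08h, 09h, 12h; column 2 is 08h.
Long rows with route=RT41, hour=08h: min(679, 75, 731) = 75.

75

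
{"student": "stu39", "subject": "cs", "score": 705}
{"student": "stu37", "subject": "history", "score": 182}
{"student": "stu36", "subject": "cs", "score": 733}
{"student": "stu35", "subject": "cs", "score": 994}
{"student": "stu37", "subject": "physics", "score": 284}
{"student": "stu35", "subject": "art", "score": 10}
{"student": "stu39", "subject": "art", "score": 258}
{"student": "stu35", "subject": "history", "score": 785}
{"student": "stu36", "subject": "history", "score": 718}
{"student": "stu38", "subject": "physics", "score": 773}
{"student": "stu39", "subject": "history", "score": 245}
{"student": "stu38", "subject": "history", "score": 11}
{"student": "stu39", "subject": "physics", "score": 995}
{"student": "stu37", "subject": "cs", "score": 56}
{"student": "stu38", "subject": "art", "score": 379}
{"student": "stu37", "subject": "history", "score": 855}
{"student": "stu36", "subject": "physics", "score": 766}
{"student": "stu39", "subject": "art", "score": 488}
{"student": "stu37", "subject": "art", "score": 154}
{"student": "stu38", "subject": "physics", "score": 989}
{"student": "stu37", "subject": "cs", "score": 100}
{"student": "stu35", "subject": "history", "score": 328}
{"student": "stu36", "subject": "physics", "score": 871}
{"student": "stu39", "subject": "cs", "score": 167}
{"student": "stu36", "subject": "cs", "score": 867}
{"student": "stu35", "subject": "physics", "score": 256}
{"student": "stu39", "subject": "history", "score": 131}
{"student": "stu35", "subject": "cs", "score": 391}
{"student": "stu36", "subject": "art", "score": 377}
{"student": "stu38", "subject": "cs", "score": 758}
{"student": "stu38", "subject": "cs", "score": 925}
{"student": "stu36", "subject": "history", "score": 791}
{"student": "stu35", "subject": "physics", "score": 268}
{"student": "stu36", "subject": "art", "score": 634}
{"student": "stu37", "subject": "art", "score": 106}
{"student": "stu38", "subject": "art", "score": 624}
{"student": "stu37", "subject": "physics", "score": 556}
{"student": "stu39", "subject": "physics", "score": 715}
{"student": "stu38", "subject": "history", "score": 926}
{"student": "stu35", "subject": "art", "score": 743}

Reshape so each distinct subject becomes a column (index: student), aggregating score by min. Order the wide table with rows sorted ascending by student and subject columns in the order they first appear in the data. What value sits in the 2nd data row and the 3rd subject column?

With rows sorted ascending by student, row 2 is student=stu36. subject columns in first-appearance order: cs, history, physics, art; column 3 is physics.
Long rows with student=stu36, subject=physics: min(766, 871) = 766.

766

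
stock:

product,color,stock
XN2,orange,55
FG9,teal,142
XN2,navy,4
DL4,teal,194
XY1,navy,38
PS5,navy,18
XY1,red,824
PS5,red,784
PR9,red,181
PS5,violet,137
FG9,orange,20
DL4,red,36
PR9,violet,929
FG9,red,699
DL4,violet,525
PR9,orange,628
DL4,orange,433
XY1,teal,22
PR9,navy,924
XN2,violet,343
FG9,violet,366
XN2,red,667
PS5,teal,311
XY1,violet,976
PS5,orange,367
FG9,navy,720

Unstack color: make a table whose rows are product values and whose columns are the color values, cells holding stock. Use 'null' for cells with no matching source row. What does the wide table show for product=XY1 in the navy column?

The long row with product=XY1, color=navy has stock=38.

38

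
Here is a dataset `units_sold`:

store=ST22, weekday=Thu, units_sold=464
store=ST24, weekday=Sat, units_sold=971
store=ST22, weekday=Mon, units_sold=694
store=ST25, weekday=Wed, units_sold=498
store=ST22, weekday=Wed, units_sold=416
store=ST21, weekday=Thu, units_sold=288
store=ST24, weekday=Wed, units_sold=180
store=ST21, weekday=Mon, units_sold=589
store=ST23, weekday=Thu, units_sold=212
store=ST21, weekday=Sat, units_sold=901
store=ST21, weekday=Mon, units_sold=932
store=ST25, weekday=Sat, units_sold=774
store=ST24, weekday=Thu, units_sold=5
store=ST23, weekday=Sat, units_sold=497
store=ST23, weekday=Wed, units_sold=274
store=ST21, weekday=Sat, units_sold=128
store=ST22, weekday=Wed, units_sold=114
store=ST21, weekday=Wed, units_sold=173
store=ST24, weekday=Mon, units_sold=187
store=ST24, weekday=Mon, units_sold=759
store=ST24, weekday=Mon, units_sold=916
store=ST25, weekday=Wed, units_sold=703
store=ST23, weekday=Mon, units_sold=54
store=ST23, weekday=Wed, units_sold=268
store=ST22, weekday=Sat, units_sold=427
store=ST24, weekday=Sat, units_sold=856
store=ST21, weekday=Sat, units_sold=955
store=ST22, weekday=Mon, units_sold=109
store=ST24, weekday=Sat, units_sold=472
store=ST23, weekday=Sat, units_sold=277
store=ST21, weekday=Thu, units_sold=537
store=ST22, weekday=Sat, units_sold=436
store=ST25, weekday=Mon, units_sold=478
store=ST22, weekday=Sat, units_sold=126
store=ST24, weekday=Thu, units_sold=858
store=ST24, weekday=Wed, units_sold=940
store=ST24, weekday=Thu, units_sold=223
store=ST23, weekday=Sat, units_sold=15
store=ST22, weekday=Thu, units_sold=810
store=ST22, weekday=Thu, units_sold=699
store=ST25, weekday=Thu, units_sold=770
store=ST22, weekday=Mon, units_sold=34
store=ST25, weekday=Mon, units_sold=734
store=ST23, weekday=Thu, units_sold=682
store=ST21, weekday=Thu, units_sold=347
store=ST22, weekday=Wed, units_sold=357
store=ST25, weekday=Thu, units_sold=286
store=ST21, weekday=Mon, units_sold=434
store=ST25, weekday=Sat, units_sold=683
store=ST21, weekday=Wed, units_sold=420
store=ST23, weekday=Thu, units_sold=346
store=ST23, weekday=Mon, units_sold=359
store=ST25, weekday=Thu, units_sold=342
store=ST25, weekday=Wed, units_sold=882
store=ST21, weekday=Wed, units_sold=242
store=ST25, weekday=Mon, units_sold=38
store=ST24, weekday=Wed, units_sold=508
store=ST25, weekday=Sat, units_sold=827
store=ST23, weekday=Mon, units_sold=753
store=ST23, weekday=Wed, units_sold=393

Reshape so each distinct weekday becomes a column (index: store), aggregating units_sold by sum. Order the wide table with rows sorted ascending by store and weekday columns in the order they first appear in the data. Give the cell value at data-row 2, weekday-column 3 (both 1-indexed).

837

With rows sorted ascending by store, row 2 is store=ST22. weekday columns in first-appearance order: Thu, Sat, Mon, Wed; column 3 is Mon.
Long rows with store=ST22, weekday=Mon: 694 + 109 + 34 = 837.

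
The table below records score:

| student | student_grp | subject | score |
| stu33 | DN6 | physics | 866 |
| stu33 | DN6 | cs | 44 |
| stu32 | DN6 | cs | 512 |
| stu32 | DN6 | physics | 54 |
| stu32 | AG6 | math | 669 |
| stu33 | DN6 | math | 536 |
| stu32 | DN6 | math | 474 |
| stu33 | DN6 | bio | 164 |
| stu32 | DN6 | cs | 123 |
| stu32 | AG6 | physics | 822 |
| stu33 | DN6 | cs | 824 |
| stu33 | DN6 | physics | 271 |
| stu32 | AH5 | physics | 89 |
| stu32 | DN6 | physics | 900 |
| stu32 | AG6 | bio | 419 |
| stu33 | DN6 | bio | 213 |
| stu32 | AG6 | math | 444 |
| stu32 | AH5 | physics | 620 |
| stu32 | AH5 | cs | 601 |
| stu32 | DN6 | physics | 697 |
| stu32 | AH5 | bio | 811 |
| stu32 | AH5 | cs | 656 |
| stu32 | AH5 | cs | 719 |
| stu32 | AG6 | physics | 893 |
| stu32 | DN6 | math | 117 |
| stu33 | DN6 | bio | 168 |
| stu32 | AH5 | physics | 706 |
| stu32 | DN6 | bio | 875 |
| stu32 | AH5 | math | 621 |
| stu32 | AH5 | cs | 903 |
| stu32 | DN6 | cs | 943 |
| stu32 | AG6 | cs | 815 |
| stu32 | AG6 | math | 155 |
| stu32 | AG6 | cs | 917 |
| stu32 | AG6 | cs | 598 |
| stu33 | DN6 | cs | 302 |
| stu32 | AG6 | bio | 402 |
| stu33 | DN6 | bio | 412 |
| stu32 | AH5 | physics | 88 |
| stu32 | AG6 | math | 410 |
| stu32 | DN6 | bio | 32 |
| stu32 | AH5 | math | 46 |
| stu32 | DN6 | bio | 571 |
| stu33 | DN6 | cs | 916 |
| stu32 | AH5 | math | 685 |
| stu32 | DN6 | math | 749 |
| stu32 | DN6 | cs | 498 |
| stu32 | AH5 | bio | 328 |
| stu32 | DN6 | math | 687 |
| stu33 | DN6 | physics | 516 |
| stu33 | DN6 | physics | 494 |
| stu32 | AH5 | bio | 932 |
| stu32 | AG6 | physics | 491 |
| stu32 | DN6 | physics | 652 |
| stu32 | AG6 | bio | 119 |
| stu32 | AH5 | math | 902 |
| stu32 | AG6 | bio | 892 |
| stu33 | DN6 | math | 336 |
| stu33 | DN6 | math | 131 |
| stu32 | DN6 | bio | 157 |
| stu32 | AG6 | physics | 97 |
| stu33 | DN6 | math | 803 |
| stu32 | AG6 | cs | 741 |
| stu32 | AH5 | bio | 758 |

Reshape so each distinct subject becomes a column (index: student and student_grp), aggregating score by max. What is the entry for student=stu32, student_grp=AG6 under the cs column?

917

Rows with student=stu32, student_grp=AG6 and subject=cs: score values are 815, 917, 598, 741.
max(815, 917, 598, 741) = 917.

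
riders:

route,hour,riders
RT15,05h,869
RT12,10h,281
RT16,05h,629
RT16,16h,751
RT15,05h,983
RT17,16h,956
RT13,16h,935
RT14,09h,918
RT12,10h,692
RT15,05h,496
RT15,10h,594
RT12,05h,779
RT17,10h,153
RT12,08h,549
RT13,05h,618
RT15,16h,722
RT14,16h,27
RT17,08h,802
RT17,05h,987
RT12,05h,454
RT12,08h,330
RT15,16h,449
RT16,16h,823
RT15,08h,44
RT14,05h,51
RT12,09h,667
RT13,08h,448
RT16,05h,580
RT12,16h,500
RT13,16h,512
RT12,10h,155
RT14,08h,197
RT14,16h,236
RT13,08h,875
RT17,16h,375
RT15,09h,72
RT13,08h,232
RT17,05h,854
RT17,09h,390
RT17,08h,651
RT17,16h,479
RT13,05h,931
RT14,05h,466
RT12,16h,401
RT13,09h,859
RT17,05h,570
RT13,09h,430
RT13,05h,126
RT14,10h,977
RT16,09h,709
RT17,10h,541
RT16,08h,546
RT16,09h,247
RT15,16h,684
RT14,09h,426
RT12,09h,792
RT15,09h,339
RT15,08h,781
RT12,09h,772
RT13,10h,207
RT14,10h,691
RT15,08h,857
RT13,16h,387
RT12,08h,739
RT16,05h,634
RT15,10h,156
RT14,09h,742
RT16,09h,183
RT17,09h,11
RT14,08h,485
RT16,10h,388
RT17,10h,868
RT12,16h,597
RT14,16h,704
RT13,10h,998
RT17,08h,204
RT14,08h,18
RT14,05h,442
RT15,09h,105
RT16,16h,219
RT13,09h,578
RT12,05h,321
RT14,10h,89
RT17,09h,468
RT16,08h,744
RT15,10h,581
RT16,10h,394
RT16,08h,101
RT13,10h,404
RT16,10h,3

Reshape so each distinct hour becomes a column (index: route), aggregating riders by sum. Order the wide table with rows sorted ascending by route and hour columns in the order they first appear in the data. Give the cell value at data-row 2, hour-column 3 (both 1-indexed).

With rows sorted ascending by route, row 2 is route=RT13. hour columns in first-appearance order: 05h, 10h, 16h, 09h, 08h; column 3 is 16h.
Long rows with route=RT13, hour=16h: 935 + 512 + 387 = 1834.

1834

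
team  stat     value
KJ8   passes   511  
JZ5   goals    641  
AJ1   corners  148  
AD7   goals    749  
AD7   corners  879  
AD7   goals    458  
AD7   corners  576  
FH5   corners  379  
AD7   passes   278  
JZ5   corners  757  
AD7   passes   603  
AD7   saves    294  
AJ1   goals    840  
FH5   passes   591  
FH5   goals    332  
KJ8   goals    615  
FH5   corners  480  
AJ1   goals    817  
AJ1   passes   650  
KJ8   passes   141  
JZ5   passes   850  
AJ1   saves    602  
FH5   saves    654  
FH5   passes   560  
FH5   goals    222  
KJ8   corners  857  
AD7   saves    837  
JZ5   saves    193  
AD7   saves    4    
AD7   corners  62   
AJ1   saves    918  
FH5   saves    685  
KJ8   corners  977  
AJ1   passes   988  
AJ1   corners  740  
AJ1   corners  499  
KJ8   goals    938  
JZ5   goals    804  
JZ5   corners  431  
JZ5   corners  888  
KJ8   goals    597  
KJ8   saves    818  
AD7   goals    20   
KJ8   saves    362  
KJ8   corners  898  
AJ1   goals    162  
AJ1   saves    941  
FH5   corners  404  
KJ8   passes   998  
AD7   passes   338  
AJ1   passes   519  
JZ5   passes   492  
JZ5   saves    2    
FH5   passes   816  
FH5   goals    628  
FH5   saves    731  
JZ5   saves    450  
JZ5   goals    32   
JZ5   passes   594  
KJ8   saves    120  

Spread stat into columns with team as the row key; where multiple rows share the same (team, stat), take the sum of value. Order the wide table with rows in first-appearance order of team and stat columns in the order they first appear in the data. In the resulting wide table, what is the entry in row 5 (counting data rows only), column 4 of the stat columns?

2070

With rows in first-appearance order of team, row 5 is team=FH5. stat columns in first-appearance order: passes, goals, corners, saves; column 4 is saves.
Long rows with team=FH5, stat=saves: 654 + 685 + 731 = 2070.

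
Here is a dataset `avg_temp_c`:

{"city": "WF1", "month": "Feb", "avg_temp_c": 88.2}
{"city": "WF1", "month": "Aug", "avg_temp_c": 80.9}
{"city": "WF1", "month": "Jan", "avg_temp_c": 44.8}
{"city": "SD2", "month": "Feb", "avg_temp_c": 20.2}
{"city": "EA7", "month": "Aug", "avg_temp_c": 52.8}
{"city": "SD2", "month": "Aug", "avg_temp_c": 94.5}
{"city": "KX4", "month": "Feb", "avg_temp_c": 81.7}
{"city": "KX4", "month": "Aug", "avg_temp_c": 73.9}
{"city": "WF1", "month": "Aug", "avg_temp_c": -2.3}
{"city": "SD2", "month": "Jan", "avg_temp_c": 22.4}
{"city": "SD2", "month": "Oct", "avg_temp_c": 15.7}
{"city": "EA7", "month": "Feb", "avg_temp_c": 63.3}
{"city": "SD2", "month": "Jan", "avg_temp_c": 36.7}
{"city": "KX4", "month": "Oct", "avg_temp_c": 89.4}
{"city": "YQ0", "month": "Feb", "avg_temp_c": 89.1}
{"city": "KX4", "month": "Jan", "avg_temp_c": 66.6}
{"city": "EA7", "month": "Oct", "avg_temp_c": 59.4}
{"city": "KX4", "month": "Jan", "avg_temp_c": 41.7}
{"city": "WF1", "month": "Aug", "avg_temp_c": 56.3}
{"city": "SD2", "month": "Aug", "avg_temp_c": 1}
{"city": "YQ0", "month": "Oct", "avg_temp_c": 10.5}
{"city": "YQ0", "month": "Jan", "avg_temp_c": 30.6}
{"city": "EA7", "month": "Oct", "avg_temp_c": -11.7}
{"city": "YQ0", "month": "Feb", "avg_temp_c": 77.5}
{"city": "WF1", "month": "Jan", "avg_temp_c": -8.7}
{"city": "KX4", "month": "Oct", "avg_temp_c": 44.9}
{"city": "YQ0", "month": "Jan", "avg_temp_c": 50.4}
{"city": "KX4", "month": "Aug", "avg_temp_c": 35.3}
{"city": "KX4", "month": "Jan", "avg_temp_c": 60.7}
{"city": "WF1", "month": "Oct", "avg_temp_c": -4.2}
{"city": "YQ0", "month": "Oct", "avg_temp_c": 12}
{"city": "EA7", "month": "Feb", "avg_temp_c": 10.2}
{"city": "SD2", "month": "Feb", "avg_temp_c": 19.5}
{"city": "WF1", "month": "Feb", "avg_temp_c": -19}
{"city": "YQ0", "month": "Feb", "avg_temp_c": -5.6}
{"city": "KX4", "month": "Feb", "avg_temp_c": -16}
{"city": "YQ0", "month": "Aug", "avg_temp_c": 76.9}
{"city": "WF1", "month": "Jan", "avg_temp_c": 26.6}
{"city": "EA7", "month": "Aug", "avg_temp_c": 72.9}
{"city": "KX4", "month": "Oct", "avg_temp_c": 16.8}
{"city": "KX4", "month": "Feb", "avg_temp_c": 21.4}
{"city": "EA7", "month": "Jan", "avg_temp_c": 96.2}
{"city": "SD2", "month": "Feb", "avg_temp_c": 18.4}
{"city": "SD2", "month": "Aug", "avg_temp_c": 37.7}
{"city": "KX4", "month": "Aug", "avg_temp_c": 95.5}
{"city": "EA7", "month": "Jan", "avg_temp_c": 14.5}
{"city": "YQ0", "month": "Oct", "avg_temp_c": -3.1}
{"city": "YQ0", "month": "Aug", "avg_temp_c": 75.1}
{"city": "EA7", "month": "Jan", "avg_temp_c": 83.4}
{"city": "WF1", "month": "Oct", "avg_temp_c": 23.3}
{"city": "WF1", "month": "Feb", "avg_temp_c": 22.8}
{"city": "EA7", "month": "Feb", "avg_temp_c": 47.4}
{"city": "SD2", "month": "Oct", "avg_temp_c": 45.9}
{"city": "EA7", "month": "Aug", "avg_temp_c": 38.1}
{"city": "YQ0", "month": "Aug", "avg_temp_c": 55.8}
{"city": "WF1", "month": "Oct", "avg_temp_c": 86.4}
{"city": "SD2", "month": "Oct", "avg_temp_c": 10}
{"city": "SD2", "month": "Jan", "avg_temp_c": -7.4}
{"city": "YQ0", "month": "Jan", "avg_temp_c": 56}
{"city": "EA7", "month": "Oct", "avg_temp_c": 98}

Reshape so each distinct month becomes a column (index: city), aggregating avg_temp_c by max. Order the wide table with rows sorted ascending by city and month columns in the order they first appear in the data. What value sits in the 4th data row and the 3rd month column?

44.8

With rows sorted ascending by city, row 4 is city=WF1. month columns in first-appearance order: Feb, Aug, Jan, Oct; column 3 is Jan.
Long rows with city=WF1, month=Jan: max(44.8, -8.7, 26.6) = 44.8.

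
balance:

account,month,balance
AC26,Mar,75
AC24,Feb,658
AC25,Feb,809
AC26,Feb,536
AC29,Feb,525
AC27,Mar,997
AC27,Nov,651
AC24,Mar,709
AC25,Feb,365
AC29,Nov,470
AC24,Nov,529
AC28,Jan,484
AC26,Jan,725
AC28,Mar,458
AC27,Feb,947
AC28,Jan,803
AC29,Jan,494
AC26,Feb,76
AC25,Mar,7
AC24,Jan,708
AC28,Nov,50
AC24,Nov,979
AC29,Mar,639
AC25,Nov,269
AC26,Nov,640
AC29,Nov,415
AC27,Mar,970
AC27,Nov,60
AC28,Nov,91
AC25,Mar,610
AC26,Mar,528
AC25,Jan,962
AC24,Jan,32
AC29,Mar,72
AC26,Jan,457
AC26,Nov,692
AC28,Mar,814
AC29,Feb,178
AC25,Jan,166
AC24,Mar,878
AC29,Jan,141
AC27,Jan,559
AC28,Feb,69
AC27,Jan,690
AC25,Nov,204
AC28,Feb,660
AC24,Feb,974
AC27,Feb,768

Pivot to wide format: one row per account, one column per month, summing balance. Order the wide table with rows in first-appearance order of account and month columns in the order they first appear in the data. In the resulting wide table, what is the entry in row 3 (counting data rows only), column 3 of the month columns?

With rows in first-appearance order of account, row 3 is account=AC25. month columns in first-appearance order: Mar, Feb, Nov, Jan; column 3 is Nov.
Long rows with account=AC25, month=Nov: 269 + 204 = 473.

473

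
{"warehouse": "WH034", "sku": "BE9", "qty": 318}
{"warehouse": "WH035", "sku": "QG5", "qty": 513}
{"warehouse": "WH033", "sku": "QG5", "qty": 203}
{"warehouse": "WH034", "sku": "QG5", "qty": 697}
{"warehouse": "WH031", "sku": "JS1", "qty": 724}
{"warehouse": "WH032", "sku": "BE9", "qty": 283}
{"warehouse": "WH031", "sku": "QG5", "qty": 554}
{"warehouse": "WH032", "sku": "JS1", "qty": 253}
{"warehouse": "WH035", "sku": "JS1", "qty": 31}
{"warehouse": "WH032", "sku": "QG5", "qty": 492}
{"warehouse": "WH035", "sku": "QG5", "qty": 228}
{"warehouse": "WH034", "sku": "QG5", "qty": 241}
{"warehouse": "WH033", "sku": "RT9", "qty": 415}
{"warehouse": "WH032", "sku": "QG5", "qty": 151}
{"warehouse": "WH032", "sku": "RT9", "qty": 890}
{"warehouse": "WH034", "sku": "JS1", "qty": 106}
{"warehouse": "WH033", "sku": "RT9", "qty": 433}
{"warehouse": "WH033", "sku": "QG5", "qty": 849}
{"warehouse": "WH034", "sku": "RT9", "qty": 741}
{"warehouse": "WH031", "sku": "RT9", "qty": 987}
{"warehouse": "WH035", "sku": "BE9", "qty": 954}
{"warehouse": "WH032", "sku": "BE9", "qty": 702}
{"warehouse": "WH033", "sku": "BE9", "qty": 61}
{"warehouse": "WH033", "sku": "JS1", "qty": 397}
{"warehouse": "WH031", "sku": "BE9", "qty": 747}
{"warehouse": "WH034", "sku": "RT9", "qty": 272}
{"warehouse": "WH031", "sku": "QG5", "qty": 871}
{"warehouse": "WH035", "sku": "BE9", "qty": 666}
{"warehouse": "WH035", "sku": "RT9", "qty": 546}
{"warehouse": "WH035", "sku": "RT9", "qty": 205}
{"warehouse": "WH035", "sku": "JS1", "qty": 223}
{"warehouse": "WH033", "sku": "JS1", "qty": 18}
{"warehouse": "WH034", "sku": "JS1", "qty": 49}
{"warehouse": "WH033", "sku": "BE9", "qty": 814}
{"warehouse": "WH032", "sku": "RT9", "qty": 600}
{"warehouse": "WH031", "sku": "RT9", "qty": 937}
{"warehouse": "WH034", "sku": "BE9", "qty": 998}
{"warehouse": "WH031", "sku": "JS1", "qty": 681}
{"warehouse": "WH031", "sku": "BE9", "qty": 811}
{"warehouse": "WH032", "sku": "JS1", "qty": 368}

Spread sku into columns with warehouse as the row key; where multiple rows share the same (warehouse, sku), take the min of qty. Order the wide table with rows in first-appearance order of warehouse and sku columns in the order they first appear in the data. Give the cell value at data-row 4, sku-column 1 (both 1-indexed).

With rows in first-appearance order of warehouse, row 4 is warehouse=WH031. sku columns in first-appearance order: BE9, QG5, JS1, RT9; column 1 is BE9.
Long rows with warehouse=WH031, sku=BE9: min(747, 811) = 747.

747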